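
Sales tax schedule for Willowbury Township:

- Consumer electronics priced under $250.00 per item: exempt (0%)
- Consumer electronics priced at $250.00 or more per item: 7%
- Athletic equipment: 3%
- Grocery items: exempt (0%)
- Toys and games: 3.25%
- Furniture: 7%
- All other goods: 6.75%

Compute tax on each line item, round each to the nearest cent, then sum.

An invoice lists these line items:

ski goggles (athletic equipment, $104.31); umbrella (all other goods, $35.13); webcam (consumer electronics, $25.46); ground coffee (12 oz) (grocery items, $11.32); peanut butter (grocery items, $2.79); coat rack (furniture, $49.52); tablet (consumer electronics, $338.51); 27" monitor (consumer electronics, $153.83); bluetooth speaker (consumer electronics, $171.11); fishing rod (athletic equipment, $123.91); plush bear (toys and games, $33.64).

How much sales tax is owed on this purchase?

$37.48

Ski goggles $104.31: athletic equipment → 3% → $3.13
Umbrella $35.13: all other goods → 6.75% → $2.37
Webcam $25.46: consumer electronics, under $250.00 → 0% → $0.00
Ground coffee (12 oz) $11.32: grocery items → 0% → $0.00
Peanut butter $2.79: grocery items → 0% → $0.00
Coat rack $49.52: furniture → 7% → $3.47
Tablet $338.51: consumer electronics, $250.00 or more → 7% → $23.70
27" monitor $153.83: consumer electronics, under $250.00 → 0% → $0.00
Bluetooth speaker $171.11: consumer electronics, under $250.00 → 0% → $0.00
Fishing rod $123.91: athletic equipment → 3% → $3.72
Plush bear $33.64: toys and games → 3.25% → $1.09
Total tax = $3.13 + $2.37 + $3.47 + $23.70 + $3.72 + $1.09 = $37.48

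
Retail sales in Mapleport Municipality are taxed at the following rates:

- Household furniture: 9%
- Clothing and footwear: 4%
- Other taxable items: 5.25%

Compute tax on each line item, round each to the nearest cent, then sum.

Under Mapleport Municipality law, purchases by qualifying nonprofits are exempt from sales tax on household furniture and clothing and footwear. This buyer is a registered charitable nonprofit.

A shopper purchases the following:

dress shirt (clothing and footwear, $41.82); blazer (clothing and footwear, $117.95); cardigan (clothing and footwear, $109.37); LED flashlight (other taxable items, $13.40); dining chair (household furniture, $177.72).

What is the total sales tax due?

Dress shirt $41.82: clothing and footwear, buyer-exempt → 0% → $0.00
Blazer $117.95: clothing and footwear, buyer-exempt → 0% → $0.00
Cardigan $109.37: clothing and footwear, buyer-exempt → 0% → $0.00
LED flashlight $13.40: other taxable items → 5.25% → $0.70
Dining chair $177.72: household furniture, buyer-exempt → 0% → $0.00
Total tax = $0.70

$0.70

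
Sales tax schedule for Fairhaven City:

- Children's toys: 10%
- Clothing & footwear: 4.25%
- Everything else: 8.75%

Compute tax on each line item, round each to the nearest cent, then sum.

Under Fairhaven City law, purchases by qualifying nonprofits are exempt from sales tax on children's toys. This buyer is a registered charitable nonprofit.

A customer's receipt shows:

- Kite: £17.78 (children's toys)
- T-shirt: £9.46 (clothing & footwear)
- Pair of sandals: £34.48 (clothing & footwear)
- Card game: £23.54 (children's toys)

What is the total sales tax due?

£1.87

Kite £17.78: children's toys, buyer-exempt → 0% → £0.00
T-shirt £9.46: clothing & footwear → 4.25% → £0.40
Pair of sandals £34.48: clothing & footwear → 4.25% → £1.47
Card game £23.54: children's toys, buyer-exempt → 0% → £0.00
Total tax = £0.40 + £1.47 = £1.87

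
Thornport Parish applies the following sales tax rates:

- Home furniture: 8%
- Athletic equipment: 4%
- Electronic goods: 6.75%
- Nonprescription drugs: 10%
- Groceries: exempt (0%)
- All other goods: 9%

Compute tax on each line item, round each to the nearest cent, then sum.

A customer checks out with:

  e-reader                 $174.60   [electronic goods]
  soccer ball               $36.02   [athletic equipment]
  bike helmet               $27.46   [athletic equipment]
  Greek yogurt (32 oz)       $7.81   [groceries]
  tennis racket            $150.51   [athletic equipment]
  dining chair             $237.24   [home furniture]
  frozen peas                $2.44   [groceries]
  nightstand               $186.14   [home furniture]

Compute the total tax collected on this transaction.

$54.22

E-reader $174.60: electronic goods → 6.75% → $11.79
Soccer ball $36.02: athletic equipment → 4% → $1.44
Bike helmet $27.46: athletic equipment → 4% → $1.10
Greek yogurt (32 oz) $7.81: groceries → 0% → $0.00
Tennis racket $150.51: athletic equipment → 4% → $6.02
Dining chair $237.24: home furniture → 8% → $18.98
Frozen peas $2.44: groceries → 0% → $0.00
Nightstand $186.14: home furniture → 8% → $14.89
Total tax = $11.79 + $1.44 + $1.10 + $6.02 + $18.98 + $14.89 = $54.22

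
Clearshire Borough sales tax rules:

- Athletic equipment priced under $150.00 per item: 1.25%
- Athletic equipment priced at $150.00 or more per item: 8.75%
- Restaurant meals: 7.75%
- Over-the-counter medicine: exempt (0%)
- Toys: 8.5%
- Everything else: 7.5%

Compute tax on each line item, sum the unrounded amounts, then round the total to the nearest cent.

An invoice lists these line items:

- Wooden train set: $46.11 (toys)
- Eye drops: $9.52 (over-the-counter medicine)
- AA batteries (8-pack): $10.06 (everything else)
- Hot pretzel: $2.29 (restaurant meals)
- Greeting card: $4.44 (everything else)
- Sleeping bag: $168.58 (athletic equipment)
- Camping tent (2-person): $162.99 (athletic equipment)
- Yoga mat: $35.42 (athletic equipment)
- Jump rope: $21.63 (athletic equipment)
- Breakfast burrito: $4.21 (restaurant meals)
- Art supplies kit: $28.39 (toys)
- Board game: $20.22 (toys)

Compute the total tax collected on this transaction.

$39.37

Wooden train set $46.11: toys → 8.5% → $3.91935
Eye drops $9.52: over-the-counter medicine → 0% → $0.00
AA batteries (8-pack) $10.06: everything else → 7.5% → $0.7545
Hot pretzel $2.29: restaurant meals → 7.75% → $0.177475
Greeting card $4.44: everything else → 7.5% → $0.333
Sleeping bag $168.58: athletic equipment, $150.00 or more → 8.75% → $14.75075
Camping tent (2-person) $162.99: athletic equipment, $150.00 or more → 8.75% → $14.261625
Yoga mat $35.42: athletic equipment, under $150.00 → 1.25% → $0.44275
Jump rope $21.63: athletic equipment, under $150.00 → 1.25% → $0.270375
Breakfast burrito $4.21: restaurant meals → 7.75% → $0.326275
Art supplies kit $28.39: toys → 8.5% → $2.41315
Board game $20.22: toys → 8.5% → $1.7187
Unrounded tax sum = $39.36795 → $39.37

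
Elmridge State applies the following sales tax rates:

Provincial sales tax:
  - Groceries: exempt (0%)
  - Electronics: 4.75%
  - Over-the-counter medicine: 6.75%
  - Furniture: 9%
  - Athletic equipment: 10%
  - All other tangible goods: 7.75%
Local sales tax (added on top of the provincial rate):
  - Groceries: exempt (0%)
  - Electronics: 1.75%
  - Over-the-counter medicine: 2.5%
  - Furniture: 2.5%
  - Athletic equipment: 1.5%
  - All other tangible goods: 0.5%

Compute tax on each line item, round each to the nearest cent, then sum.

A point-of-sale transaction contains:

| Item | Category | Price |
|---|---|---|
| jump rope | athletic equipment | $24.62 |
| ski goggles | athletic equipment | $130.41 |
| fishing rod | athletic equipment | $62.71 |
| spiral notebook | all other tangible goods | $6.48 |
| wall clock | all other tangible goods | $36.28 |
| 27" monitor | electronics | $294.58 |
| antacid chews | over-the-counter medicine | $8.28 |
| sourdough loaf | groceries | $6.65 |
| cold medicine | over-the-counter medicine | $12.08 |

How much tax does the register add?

Jump rope $24.62: athletic equipment → 10% + 1.5% local = 11.5% → $2.83
Ski goggles $130.41: athletic equipment → 10% + 1.5% local = 11.5% → $15.00
Fishing rod $62.71: athletic equipment → 10% + 1.5% local = 11.5% → $7.21
Spiral notebook $6.48: all other tangible goods → 7.75% + 0.5% local = 8.25% → $0.53
Wall clock $36.28: all other tangible goods → 7.75% + 0.5% local = 8.25% → $2.99
27" monitor $294.58: electronics → 4.75% + 1.75% local = 6.5% → $19.15
Antacid chews $8.28: over-the-counter medicine → 6.75% + 2.5% local = 9.25% → $0.77
Sourdough loaf $6.65: groceries → 0% + 0% local = 0% → $0.00
Cold medicine $12.08: over-the-counter medicine → 6.75% + 2.5% local = 9.25% → $1.12
Total tax = $2.83 + $15.00 + $7.21 + $0.53 + $2.99 + $19.15 + $0.77 + $1.12 = $49.60

$49.60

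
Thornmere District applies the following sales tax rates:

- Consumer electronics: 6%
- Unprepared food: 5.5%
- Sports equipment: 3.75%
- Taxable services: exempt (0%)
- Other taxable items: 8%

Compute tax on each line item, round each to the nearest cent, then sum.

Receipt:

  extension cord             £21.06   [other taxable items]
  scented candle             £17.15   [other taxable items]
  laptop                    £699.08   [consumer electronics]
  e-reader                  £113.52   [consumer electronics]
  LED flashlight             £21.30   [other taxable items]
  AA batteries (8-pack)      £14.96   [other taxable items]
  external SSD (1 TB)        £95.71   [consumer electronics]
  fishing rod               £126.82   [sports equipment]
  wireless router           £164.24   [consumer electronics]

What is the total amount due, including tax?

£1348.89

Extension cord £21.06: other taxable items → 8% → £1.68
Scented candle £17.15: other taxable items → 8% → £1.37
Laptop £699.08: consumer electronics → 6% → £41.94
E-reader £113.52: consumer electronics → 6% → £6.81
LED flashlight £21.30: other taxable items → 8% → £1.70
AA batteries (8-pack) £14.96: other taxable items → 8% → £1.20
External SSD (1 TB) £95.71: consumer electronics → 6% → £5.74
Fishing rod £126.82: sports equipment → 3.75% → £4.76
Wireless router £164.24: consumer electronics → 6% → £9.85
Subtotal = £1273.84; tax = £75.05; total due = £1348.89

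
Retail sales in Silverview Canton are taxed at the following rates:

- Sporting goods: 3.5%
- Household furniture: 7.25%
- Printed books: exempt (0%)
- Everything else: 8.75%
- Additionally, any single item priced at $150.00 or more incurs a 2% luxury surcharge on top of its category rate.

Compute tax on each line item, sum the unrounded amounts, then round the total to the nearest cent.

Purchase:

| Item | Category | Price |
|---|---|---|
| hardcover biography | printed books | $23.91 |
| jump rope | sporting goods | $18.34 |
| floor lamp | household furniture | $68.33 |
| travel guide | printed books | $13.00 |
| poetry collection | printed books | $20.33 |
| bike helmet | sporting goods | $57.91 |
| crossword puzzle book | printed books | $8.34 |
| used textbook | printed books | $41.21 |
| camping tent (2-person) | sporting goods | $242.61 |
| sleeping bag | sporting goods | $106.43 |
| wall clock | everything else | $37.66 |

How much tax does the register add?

$27.99

Hardcover biography $23.91: printed books → 0% → $0.00
Jump rope $18.34: sporting goods → 3.5% → $0.6419
Floor lamp $68.33: household furniture → 7.25% → $4.953925
Travel guide $13.00: printed books → 0% → $0.00
Poetry collection $20.33: printed books → 0% → $0.00
Bike helmet $57.91: sporting goods → 3.5% → $2.02685
Crossword puzzle book $8.34: printed books → 0% → $0.00
Used textbook $41.21: printed books → 0% → $0.00
Camping tent (2-person) $242.61: sporting goods → 3.5% + 2% surcharge = 5.5% → $13.34355
Sleeping bag $106.43: sporting goods → 3.5% → $3.72505
Wall clock $37.66: everything else → 8.75% → $3.29525
Unrounded tax sum = $27.986525 → $27.99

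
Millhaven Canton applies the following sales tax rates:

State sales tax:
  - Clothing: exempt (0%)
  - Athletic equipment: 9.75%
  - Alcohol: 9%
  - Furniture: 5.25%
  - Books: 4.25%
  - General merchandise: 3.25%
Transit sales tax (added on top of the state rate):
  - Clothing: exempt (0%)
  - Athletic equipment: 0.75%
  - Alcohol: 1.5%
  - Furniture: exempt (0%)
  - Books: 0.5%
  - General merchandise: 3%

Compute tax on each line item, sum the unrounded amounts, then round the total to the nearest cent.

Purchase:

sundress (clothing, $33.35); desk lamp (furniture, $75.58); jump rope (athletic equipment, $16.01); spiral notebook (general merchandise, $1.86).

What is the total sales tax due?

Sundress $33.35: clothing → 0% + 0% transit = 0% → $0.00
Desk lamp $75.58: furniture → 5.25% + 0% transit = 5.25% → $3.96795
Jump rope $16.01: athletic equipment → 9.75% + 0.75% transit = 10.5% → $1.68105
Spiral notebook $1.86: general merchandise → 3.25% + 3% transit = 6.25% → $0.11625
Unrounded tax sum = $5.76525 → $5.77

$5.77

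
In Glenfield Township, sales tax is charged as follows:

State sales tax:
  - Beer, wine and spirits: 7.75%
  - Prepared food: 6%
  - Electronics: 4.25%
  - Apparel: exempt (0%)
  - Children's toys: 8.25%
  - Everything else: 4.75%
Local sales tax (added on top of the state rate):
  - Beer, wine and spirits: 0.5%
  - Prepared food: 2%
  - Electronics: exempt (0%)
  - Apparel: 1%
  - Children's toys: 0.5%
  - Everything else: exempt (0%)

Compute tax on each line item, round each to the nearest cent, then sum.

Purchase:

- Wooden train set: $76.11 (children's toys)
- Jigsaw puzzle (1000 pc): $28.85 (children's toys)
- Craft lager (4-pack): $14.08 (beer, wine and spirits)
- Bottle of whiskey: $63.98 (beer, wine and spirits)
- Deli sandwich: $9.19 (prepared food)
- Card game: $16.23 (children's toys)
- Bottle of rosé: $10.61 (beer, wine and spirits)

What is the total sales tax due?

$18.66

Wooden train set $76.11: children's toys → 8.25% + 0.5% local = 8.75% → $6.66
Jigsaw puzzle (1000 pc) $28.85: children's toys → 8.25% + 0.5% local = 8.75% → $2.52
Craft lager (4-pack) $14.08: beer, wine and spirits → 7.75% + 0.5% local = 8.25% → $1.16
Bottle of whiskey $63.98: beer, wine and spirits → 7.75% + 0.5% local = 8.25% → $5.28
Deli sandwich $9.19: prepared food → 6% + 2% local = 8% → $0.74
Card game $16.23: children's toys → 8.25% + 0.5% local = 8.75% → $1.42
Bottle of rosé $10.61: beer, wine and spirits → 7.75% + 0.5% local = 8.25% → $0.88
Total tax = $6.66 + $2.52 + $1.16 + $5.28 + $0.74 + $1.42 + $0.88 = $18.66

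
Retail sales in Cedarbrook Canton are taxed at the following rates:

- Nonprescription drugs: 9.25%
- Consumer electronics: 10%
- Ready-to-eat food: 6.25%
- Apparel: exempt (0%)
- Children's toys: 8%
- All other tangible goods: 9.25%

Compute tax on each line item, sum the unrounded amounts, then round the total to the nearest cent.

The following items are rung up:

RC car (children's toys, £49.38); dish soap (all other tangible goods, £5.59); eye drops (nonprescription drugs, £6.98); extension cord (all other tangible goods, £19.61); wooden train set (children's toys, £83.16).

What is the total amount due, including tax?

RC car £49.38: children's toys → 8% → £3.9504
Dish soap £5.59: all other tangible goods → 9.25% → £0.517075
Eye drops £6.98: nonprescription drugs → 9.25% → £0.64565
Extension cord £19.61: all other tangible goods → 9.25% → £1.813925
Wooden train set £83.16: children's toys → 8% → £6.6528
Subtotal = £164.72; unrounded tax = £13.57985 → £13.58; total due = £178.30

£178.30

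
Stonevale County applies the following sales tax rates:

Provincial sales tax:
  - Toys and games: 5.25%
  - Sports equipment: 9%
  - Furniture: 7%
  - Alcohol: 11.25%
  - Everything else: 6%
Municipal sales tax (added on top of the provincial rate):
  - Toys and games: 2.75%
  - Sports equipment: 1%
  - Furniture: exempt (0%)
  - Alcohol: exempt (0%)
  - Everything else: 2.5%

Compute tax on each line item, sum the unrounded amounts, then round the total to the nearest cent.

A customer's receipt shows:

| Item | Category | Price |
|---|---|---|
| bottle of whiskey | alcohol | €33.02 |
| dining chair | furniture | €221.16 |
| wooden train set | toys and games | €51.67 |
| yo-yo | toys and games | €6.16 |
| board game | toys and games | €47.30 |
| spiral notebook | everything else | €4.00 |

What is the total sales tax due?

€27.95

Bottle of whiskey €33.02: alcohol → 11.25% + 0% municipal = 11.25% → €3.71475
Dining chair €221.16: furniture → 7% + 0% municipal = 7% → €15.4812
Wooden train set €51.67: toys and games → 5.25% + 2.75% municipal = 8% → €4.1336
Yo-yo €6.16: toys and games → 5.25% + 2.75% municipal = 8% → €0.4928
Board game €47.30: toys and games → 5.25% + 2.75% municipal = 8% → €3.784
Spiral notebook €4.00: everything else → 6% + 2.5% municipal = 8.5% → €0.34
Unrounded tax sum = €27.94635 → €27.95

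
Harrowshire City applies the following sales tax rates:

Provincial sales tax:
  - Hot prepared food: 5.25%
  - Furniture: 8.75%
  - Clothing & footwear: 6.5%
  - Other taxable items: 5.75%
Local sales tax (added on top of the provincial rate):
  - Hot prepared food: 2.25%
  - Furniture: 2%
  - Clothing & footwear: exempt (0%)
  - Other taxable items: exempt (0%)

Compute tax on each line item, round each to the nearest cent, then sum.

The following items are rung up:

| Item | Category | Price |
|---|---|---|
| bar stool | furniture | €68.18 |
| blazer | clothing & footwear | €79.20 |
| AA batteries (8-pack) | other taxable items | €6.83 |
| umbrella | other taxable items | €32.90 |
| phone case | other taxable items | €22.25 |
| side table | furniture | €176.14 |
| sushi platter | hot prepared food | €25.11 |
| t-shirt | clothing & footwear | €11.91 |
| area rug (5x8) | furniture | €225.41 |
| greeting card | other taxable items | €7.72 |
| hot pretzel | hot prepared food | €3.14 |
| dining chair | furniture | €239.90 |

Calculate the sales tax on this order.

€88.33

Bar stool €68.18: furniture → 8.75% + 2% local = 10.75% → €7.33
Blazer €79.20: clothing & footwear → 6.5% + 0% local = 6.5% → €5.15
AA batteries (8-pack) €6.83: other taxable items → 5.75% + 0% local = 5.75% → €0.39
Umbrella €32.90: other taxable items → 5.75% + 0% local = 5.75% → €1.89
Phone case €22.25: other taxable items → 5.75% + 0% local = 5.75% → €1.28
Side table €176.14: furniture → 8.75% + 2% local = 10.75% → €18.94
Sushi platter €25.11: hot prepared food → 5.25% + 2.25% local = 7.5% → €1.88
T-shirt €11.91: clothing & footwear → 6.5% + 0% local = 6.5% → €0.77
Area rug (5x8) €225.41: furniture → 8.75% + 2% local = 10.75% → €24.23
Greeting card €7.72: other taxable items → 5.75% + 0% local = 5.75% → €0.44
Hot pretzel €3.14: hot prepared food → 5.25% + 2.25% local = 7.5% → €0.24
Dining chair €239.90: furniture → 8.75% + 2% local = 10.75% → €25.79
Total tax = €7.33 + €5.15 + €0.39 + €1.89 + €1.28 + €18.94 + €1.88 + €0.77 + €24.23 + €0.44 + €0.24 + €25.79 = €88.33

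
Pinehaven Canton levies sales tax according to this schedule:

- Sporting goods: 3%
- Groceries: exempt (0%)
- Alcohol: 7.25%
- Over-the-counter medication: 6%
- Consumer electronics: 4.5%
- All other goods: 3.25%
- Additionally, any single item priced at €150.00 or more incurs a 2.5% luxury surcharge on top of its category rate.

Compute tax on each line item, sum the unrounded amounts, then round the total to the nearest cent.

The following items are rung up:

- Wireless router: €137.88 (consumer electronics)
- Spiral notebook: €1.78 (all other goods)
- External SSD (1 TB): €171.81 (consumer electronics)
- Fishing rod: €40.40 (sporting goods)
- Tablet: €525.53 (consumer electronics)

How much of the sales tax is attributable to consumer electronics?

Wireless router €137.88: consumer electronics → 4.5% → €6.2046
External SSD (1 TB) €171.81: consumer electronics → 4.5% + 2.5% surcharge = 7% → €12.0267
Tablet €525.53: consumer electronics → 4.5% + 2.5% surcharge = 7% → €36.7871
Tax on consumer electronics: unrounded sum = €55.0184 → €55.02

€55.02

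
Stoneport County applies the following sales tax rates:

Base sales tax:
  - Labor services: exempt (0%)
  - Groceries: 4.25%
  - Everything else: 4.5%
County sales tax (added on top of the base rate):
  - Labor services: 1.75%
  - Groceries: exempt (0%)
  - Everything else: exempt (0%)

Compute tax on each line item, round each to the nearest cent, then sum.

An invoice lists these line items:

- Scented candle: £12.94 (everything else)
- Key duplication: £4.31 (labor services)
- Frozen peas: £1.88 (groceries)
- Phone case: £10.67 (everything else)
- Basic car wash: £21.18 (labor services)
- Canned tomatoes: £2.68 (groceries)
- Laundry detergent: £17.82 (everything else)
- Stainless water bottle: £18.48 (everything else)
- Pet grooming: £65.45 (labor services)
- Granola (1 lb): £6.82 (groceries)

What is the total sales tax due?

£4.77

Scented candle £12.94: everything else → 4.5% + 0% county = 4.5% → £0.58
Key duplication £4.31: labor services → 0% + 1.75% county = 1.75% → £0.08
Frozen peas £1.88: groceries → 4.25% + 0% county = 4.25% → £0.08
Phone case £10.67: everything else → 4.5% + 0% county = 4.5% → £0.48
Basic car wash £21.18: labor services → 0% + 1.75% county = 1.75% → £0.37
Canned tomatoes £2.68: groceries → 4.25% + 0% county = 4.25% → £0.11
Laundry detergent £17.82: everything else → 4.5% + 0% county = 4.5% → £0.80
Stainless water bottle £18.48: everything else → 4.5% + 0% county = 4.5% → £0.83
Pet grooming £65.45: labor services → 0% + 1.75% county = 1.75% → £1.15
Granola (1 lb) £6.82: groceries → 4.25% + 0% county = 4.25% → £0.29
Total tax = £0.58 + £0.08 + £0.08 + £0.48 + £0.37 + £0.11 + £0.80 + £0.83 + £1.15 + £0.29 = £4.77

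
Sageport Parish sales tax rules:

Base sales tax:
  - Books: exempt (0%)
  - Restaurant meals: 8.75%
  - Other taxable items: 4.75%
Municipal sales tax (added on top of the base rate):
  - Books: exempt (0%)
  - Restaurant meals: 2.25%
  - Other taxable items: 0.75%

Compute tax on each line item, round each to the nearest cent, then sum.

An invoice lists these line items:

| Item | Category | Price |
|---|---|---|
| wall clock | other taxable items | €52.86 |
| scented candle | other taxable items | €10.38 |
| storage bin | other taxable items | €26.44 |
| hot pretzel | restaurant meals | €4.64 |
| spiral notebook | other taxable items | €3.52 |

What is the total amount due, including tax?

Wall clock €52.86: other taxable items → 4.75% + 0.75% municipal = 5.5% → €2.91
Scented candle €10.38: other taxable items → 4.75% + 0.75% municipal = 5.5% → €0.57
Storage bin €26.44: other taxable items → 4.75% + 0.75% municipal = 5.5% → €1.45
Hot pretzel €4.64: restaurant meals → 8.75% + 2.25% municipal = 11% → €0.51
Spiral notebook €3.52: other taxable items → 4.75% + 0.75% municipal = 5.5% → €0.19
Subtotal = €97.84; tax = €5.63; total due = €103.47

€103.47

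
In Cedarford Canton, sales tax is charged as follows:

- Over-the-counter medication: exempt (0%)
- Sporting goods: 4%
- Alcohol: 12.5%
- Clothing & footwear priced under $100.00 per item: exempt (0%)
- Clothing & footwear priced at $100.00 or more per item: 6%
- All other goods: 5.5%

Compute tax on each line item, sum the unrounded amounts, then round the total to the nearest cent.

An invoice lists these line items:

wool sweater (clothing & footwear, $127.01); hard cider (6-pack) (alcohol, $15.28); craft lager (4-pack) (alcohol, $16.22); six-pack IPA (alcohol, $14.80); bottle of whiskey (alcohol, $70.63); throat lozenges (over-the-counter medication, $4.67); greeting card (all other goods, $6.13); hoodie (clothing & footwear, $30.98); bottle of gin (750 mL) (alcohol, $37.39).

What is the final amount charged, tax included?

$350.36

Wool sweater $127.01: clothing & footwear, $100.00 or more → 6% → $7.6206
Hard cider (6-pack) $15.28: alcohol → 12.5% → $1.91
Craft lager (4-pack) $16.22: alcohol → 12.5% → $2.0275
Six-pack IPA $14.80: alcohol → 12.5% → $1.85
Bottle of whiskey $70.63: alcohol → 12.5% → $8.82875
Throat lozenges $4.67: over-the-counter medication → 0% → $0.00
Greeting card $6.13: all other goods → 5.5% → $0.33715
Hoodie $30.98: clothing & footwear, under $100.00 → 0% → $0.00
Bottle of gin (750 mL) $37.39: alcohol → 12.5% → $4.67375
Subtotal = $323.11; unrounded tax = $27.24775 → $27.25; total due = $350.36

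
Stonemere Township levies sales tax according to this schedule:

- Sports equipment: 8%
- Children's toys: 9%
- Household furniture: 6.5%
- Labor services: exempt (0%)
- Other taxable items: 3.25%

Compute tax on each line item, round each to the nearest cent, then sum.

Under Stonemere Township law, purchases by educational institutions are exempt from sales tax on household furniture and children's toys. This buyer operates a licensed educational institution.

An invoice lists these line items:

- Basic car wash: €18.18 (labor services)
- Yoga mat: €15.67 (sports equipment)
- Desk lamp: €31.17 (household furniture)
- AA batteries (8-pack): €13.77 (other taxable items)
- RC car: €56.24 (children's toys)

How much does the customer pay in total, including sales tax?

Basic car wash €18.18: labor services → 0% → €0.00
Yoga mat €15.67: sports equipment → 8% → €1.25
Desk lamp €31.17: household furniture, buyer-exempt → 0% → €0.00
AA batteries (8-pack) €13.77: other taxable items → 3.25% → €0.45
RC car €56.24: children's toys, buyer-exempt → 0% → €0.00
Subtotal = €135.03; tax = €1.70; total due = €136.73

€136.73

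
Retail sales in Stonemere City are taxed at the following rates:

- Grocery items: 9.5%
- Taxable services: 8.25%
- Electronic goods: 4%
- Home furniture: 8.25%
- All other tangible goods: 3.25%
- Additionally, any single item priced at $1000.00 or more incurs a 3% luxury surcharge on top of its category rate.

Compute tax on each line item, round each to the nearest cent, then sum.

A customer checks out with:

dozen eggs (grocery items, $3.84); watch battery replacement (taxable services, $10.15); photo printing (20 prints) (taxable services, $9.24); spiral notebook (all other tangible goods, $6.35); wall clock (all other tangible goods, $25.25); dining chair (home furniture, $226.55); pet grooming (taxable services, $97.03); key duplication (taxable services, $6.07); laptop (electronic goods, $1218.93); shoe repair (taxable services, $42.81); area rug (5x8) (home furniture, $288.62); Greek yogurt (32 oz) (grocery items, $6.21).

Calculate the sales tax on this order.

Dozen eggs $3.84: grocery items → 9.5% → $0.36
Watch battery replacement $10.15: taxable services → 8.25% → $0.84
Photo printing (20 prints) $9.24: taxable services → 8.25% → $0.76
Spiral notebook $6.35: all other tangible goods → 3.25% → $0.21
Wall clock $25.25: all other tangible goods → 3.25% → $0.82
Dining chair $226.55: home furniture → 8.25% → $18.69
Pet grooming $97.03: taxable services → 8.25% → $8.00
Key duplication $6.07: taxable services → 8.25% → $0.50
Laptop $1218.93: electronic goods → 4% + 3% surcharge = 7% → $85.33
Shoe repair $42.81: taxable services → 8.25% → $3.53
Area rug (5x8) $288.62: home furniture → 8.25% → $23.81
Greek yogurt (32 oz) $6.21: grocery items → 9.5% → $0.59
Total tax = $0.36 + $0.84 + $0.76 + $0.21 + $0.82 + $18.69 + $8.00 + $0.50 + $85.33 + $3.53 + $23.81 + $0.59 = $143.44

$143.44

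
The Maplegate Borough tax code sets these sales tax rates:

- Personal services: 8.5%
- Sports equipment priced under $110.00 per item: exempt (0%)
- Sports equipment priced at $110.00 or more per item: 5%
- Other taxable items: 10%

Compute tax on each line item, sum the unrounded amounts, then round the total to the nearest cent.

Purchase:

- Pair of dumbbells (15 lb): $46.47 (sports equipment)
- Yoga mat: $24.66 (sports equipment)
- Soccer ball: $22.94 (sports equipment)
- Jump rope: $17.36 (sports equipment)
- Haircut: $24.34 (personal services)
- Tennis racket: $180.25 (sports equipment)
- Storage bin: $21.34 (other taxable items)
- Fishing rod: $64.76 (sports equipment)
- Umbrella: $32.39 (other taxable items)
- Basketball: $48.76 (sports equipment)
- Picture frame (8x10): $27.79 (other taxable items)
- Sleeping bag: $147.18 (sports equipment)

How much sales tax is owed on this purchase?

$26.59

Pair of dumbbells (15 lb) $46.47: sports equipment, under $110.00 → 0% → $0.00
Yoga mat $24.66: sports equipment, under $110.00 → 0% → $0.00
Soccer ball $22.94: sports equipment, under $110.00 → 0% → $0.00
Jump rope $17.36: sports equipment, under $110.00 → 0% → $0.00
Haircut $24.34: personal services → 8.5% → $2.0689
Tennis racket $180.25: sports equipment, $110.00 or more → 5% → $9.0125
Storage bin $21.34: other taxable items → 10% → $2.134
Fishing rod $64.76: sports equipment, under $110.00 → 0% → $0.00
Umbrella $32.39: other taxable items → 10% → $3.239
Basketball $48.76: sports equipment, under $110.00 → 0% → $0.00
Picture frame (8x10) $27.79: other taxable items → 10% → $2.779
Sleeping bag $147.18: sports equipment, $110.00 or more → 5% → $7.359
Unrounded tax sum = $26.5924 → $26.59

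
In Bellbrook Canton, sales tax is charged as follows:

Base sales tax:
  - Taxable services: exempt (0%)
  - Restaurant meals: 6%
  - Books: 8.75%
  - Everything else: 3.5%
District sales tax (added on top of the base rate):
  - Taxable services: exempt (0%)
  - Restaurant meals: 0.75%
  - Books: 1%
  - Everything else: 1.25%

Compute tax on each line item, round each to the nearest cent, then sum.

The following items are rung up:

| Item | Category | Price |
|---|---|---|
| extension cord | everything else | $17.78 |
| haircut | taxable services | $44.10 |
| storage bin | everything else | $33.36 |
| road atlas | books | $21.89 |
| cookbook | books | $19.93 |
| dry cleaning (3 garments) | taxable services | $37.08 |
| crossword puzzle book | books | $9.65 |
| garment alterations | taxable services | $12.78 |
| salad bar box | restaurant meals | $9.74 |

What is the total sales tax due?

$8.09

Extension cord $17.78: everything else → 3.5% + 1.25% district = 4.75% → $0.84
Haircut $44.10: taxable services → 0% + 0% district = 0% → $0.00
Storage bin $33.36: everything else → 3.5% + 1.25% district = 4.75% → $1.58
Road atlas $21.89: books → 8.75% + 1% district = 9.75% → $2.13
Cookbook $19.93: books → 8.75% + 1% district = 9.75% → $1.94
Dry cleaning (3 garments) $37.08: taxable services → 0% + 0% district = 0% → $0.00
Crossword puzzle book $9.65: books → 8.75% + 1% district = 9.75% → $0.94
Garment alterations $12.78: taxable services → 0% + 0% district = 0% → $0.00
Salad bar box $9.74: restaurant meals → 6% + 0.75% district = 6.75% → $0.66
Total tax = $0.84 + $1.58 + $2.13 + $1.94 + $0.94 + $0.66 = $8.09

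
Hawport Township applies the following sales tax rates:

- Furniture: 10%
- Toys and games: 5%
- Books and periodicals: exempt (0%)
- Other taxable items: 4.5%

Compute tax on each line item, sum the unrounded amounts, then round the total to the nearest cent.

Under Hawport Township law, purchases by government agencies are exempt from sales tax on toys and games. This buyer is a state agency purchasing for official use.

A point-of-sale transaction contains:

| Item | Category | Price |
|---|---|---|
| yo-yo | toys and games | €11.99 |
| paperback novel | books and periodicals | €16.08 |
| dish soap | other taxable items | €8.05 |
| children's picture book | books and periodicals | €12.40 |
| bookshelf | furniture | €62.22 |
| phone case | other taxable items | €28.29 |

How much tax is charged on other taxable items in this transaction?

Dish soap €8.05: other taxable items → 4.5% → €0.36225
Phone case €28.29: other taxable items → 4.5% → €1.27305
Tax on other taxable items: unrounded sum = €1.6353 → €1.64

€1.64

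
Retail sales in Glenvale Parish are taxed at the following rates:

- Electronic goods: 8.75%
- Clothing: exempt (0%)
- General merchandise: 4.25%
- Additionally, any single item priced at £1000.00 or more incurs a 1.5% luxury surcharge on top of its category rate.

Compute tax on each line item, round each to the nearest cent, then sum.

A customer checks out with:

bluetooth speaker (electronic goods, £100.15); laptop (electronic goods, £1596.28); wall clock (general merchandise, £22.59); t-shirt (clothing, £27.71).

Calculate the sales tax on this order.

£173.34

Bluetooth speaker £100.15: electronic goods → 8.75% → £8.76
Laptop £1596.28: electronic goods → 8.75% + 1.5% surcharge = 10.25% → £163.62
Wall clock £22.59: general merchandise → 4.25% → £0.96
T-shirt £27.71: clothing → 0% → £0.00
Total tax = £8.76 + £163.62 + £0.96 = £173.34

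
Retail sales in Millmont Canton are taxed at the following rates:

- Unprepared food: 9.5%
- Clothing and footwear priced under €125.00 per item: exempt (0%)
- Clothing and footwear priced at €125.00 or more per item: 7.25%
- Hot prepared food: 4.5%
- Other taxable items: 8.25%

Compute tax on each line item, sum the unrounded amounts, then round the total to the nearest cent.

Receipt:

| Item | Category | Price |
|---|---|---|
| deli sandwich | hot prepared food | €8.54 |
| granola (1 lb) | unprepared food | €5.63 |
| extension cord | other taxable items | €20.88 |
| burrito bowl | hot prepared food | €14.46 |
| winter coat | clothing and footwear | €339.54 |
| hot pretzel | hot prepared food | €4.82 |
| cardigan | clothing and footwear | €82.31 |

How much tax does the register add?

€28.13

Deli sandwich €8.54: hot prepared food → 4.5% → €0.3843
Granola (1 lb) €5.63: unprepared food → 9.5% → €0.53485
Extension cord €20.88: other taxable items → 8.25% → €1.7226
Burrito bowl €14.46: hot prepared food → 4.5% → €0.6507
Winter coat €339.54: clothing and footwear, €125.00 or more → 7.25% → €24.61665
Hot pretzel €4.82: hot prepared food → 4.5% → €0.2169
Cardigan €82.31: clothing and footwear, under €125.00 → 0% → €0.00
Unrounded tax sum = €28.126 → €28.13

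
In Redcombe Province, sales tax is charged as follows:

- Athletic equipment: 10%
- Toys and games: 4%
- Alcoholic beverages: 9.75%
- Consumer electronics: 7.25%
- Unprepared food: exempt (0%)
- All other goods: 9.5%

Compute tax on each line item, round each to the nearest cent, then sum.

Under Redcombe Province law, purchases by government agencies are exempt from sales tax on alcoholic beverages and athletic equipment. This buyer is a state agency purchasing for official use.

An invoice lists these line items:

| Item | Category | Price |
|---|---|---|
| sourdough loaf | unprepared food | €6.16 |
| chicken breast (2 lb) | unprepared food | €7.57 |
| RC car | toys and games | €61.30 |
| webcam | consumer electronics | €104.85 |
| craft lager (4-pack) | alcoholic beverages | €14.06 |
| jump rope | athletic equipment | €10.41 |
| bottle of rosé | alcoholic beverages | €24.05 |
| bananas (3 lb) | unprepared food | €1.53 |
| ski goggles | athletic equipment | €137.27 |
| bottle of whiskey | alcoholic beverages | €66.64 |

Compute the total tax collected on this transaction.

Sourdough loaf €6.16: unprepared food → 0% → €0.00
Chicken breast (2 lb) €7.57: unprepared food → 0% → €0.00
RC car €61.30: toys and games → 4% → €2.45
Webcam €104.85: consumer electronics → 7.25% → €7.60
Craft lager (4-pack) €14.06: alcoholic beverages, buyer-exempt → 0% → €0.00
Jump rope €10.41: athletic equipment, buyer-exempt → 0% → €0.00
Bottle of rosé €24.05: alcoholic beverages, buyer-exempt → 0% → €0.00
Bananas (3 lb) €1.53: unprepared food → 0% → €0.00
Ski goggles €137.27: athletic equipment, buyer-exempt → 0% → €0.00
Bottle of whiskey €66.64: alcoholic beverages, buyer-exempt → 0% → €0.00
Total tax = €2.45 + €7.60 = €10.05

€10.05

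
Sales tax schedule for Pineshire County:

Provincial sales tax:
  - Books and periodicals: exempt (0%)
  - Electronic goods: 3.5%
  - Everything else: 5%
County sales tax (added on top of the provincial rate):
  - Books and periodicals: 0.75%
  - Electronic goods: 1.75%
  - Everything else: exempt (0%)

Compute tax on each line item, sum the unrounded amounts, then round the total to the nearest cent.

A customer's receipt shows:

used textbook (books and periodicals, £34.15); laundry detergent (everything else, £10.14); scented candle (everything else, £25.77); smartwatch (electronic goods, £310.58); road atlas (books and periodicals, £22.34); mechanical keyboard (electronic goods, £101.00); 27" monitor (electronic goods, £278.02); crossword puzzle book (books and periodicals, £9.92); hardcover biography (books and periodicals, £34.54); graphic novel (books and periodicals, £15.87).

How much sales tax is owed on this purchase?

Used textbook £34.15: books and periodicals → 0% + 0.75% county = 0.75% → £0.256125
Laundry detergent £10.14: everything else → 5% + 0% county = 5% → £0.507
Scented candle £25.77: everything else → 5% + 0% county = 5% → £1.2885
Smartwatch £310.58: electronic goods → 3.5% + 1.75% county = 5.25% → £16.30545
Road atlas £22.34: books and periodicals → 0% + 0.75% county = 0.75% → £0.16755
Mechanical keyboard £101.00: electronic goods → 3.5% + 1.75% county = 5.25% → £5.3025
27" monitor £278.02: electronic goods → 3.5% + 1.75% county = 5.25% → £14.59605
Crossword puzzle book £9.92: books and periodicals → 0% + 0.75% county = 0.75% → £0.0744
Hardcover biography £34.54: books and periodicals → 0% + 0.75% county = 0.75% → £0.25905
Graphic novel £15.87: books and periodicals → 0% + 0.75% county = 0.75% → £0.119025
Unrounded tax sum = £38.87565 → £38.88

£38.88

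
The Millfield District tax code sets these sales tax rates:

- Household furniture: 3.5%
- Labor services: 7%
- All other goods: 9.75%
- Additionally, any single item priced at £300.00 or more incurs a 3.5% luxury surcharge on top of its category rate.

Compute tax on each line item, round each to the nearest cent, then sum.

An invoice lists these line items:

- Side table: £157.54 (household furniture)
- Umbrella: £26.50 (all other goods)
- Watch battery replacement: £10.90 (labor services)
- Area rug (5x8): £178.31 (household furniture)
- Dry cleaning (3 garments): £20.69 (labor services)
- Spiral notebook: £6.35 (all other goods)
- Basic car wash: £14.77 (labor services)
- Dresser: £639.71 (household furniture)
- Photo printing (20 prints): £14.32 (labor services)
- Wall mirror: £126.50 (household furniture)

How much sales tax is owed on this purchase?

£68.40

Side table £157.54: household furniture → 3.5% → £5.51
Umbrella £26.50: all other goods → 9.75% → £2.58
Watch battery replacement £10.90: labor services → 7% → £0.76
Area rug (5x8) £178.31: household furniture → 3.5% → £6.24
Dry cleaning (3 garments) £20.69: labor services → 7% → £1.45
Spiral notebook £6.35: all other goods → 9.75% → £0.62
Basic car wash £14.77: labor services → 7% → £1.03
Dresser £639.71: household furniture → 3.5% + 3.5% surcharge = 7% → £44.78
Photo printing (20 prints) £14.32: labor services → 7% → £1.00
Wall mirror £126.50: household furniture → 3.5% → £4.43
Total tax = £5.51 + £2.58 + £0.76 + £6.24 + £1.45 + £0.62 + £1.03 + £44.78 + £1.00 + £4.43 = £68.40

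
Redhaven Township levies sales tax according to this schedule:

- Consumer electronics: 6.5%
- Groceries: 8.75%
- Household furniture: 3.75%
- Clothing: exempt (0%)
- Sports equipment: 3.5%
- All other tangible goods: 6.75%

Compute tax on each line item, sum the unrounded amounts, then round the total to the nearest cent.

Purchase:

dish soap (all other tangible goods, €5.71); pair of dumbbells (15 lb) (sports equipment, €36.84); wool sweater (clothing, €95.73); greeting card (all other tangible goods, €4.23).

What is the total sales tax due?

Dish soap €5.71: all other tangible goods → 6.75% → €0.385425
Pair of dumbbells (15 lb) €36.84: sports equipment → 3.5% → €1.2894
Wool sweater €95.73: clothing → 0% → €0.00
Greeting card €4.23: all other tangible goods → 6.75% → €0.285525
Unrounded tax sum = €1.96035 → €1.96

€1.96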